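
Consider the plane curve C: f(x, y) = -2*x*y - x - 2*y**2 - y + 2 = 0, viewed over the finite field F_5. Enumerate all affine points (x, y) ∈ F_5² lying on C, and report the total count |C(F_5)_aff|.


Affine F_5-points: {(2, 0), (3, 1), (3, 3), (4, 4)}; count = 4.

For each of the 25 pairs (x, y) ∈ F_5², evaluate f(x, y) mod 5. Record the zeros.
  x = 0: [0↦2, 1↦4, 2↦2, 3↦1, 4↦1]  zeros at y ∈ ∅
  x = 1: [0↦1, 1↦1, 2↦2, 3↦4, 4↦2]  zeros at y ∈ ∅
  x = 2: [0↦0, 1↦3, 2↦2, 3↦2, 4↦3]  zeros at y ∈ {0}
  x = 3: [0↦4, 1↦0, 2↦2, 3↦0, 4↦4]  zeros at y ∈ {1, 3}
  x = 4: [0↦3, 1↦2, 2↦2, 3↦3, 4↦0]  zeros at y ∈ {4}
Collecting zeros: affine points = {(2, 0), (3, 1), (3, 3), (4, 4)}.
Total count |C(F_5)_aff| = 4.


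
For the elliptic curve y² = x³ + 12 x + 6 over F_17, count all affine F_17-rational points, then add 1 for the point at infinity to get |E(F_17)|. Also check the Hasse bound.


Affine points = {(1, 6), (1, 11), (2, 2), (2, 15), (3, 1), (3, 16), (4, 4), (4, 13), (5, 2), (5, 15), (7, 5), (7, 12), (8, 6), (8, 11), (10, 2), (10, 15), (12, 5), (12, 12), (13, 8), (13, 9), (15, 5), (15, 12)}; affine count = 22; |E(F_17)| = 23.

Discriminant check: Δ ∝ 4a³ + 27b² = 4·12³ + 27·6² = 4·1728 + 27·36 ≡ 13 (mod 17). Nonzero ⇒ E is nonsingular.
For each x ∈ F_17, compute rhs = x³ + 12·x + 6 mod 17, then count y ∈ F_17 with y² ≡ rhs.
  x = 0: rhs = 6, matching y values: none (0 points).
  x = 1: rhs = 2, matching y values: 6, 11 (2 points).
  x = 2: rhs = 4, matching y values: 2, 15 (2 points).
  x = 3: rhs = 1, matching y values: 1, 16 (2 points).
  x = 4: rhs = 16, matching y values: 4, 13 (2 points).
  x = 5: rhs = 4, matching y values: 2, 15 (2 points).
  x = 6: rhs = 5, matching y values: none (0 points).
  x = 7: rhs = 8, matching y values: 5, 12 (2 points).
  x = 8: rhs = 2, matching y values: 6, 11 (2 points).
  x = 9: rhs = 10, matching y values: none (0 points).
  x = 10: rhs = 4, matching y values: 2, 15 (2 points).
  x = 11: rhs = 7, matching y values: none (0 points).
  x = 12: rhs = 8, matching y values: 5, 12 (2 points).
  x = 13: rhs = 13, matching y values: 8, 9 (2 points).
  x = 14: rhs = 11, matching y values: none (0 points).
  x = 15: rhs = 8, matching y values: 5, 12 (2 points).
  x = 16: rhs = 10, matching y values: none (0 points).
Total affine count: 22.
Full point count |E(F_17)| = 22 + 1 = 23.
Hasse bound: |23 − (17+1)| = |5| = 5 ≤ 2√17 ≈ 8.2462 ✓.


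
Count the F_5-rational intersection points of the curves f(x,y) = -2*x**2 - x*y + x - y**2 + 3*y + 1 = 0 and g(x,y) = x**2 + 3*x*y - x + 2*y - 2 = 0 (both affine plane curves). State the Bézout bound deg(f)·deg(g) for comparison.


Common zeros: {(2, 0), (3, 1)}; count = 2; Bézout bound = 4.

deg(f) = 2, deg(g) = 2, so Bézout bound = 4.
Scan x ∈ F_5. For each x, list the y ∈ F_5 with f(x, y) ≡ 0 and those with g(x, y) ≡ 0 (mod 5); the common zeros in that column are the intersection.
  x = 0: f ≡ 0 at y ∈ ∅; g ≡ 0 at y ∈ {1}; common: ∅.
  x = 1: f ≡ 0 at y ∈ {0, 2}; g ≡ 0 at y ∈ ∅; common: ∅.
  x = 2: f ≡ 0 at y ∈ {0, 1}; g ≡ 0 at y ∈ {0}; common: {0}.
  x = 3: f ≡ 0 at y ∈ {1, 4}; g ≡ 0 at y ∈ {1}; common: {1}.
  x = 4: f ≡ 0 at y ∈ ∅; g ≡ 0 at y ∈ {0}; common: ∅.
Collecting: common zeros = {(2, 0), (3, 1)}, so the count is 2.
Comparison with the Bézout bound: 2 ≤ 4 = deg(f)·deg(g), as expected for curves with no common component (the affine F_5-count falls short of the bound because intersections may lie at infinity, over extension fields, or carry multiplicity).


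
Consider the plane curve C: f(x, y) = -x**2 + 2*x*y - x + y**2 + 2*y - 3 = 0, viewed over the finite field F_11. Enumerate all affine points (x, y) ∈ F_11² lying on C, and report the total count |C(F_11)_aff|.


Affine F_11-points: {(0, 1), (0, 8), (1, 1), (1, 6), (3, 4), (3, 10), (4, 4), (4, 8), (5, 0), (5, 10), (10, 5), (10, 6)}; count = 12.

For each of the 121 pairs (x, y) ∈ F_11², evaluate f(x, y) mod 11. Record the zeros.
  x = 0: [0↦8, 1↦0, 2↦5, 3↦1, 4↦10, 5↦10, 6↦1, 7↦5, 8↦0, 9↦8, 10↦7]  zeros at y ∈ {1, 8}
  x = 1: [0↦6, 1↦0, 2↦7, 3↦5, 4↦5, 5↦7, 6↦0, 7↦6, 8↦3, 9↦2, 10↦3]  zeros at y ∈ {1, 6}
  x = 2: [0↦2, 1↦9, 2↦7, 3↦7, 4↦9, 5↦2, 6↦8, 7↦5, 8↦4, 9↦5, 10↦8]  zeros at y ∈ ∅
  x = 3: [0↦7, 1↦5, 2↦5, 3↦7, 4↦0, 5↦6, 6↦3, 7↦2, 8↦3, 9↦6, 10↦0]  zeros at y ∈ {4, 10}
  x = 4: [0↦10, 1↦10, 2↦1, 3↦5, 4↦0, 5↦8, 6↦7, 7↦8, 8↦0, 9↦5, 10↦1]  zeros at y ∈ {4, 8}
  x = 5: [0↦0, 1↦2, 2↦6, 3↦1, 4↦9, 5↦8, 6↦9, 7↦1, 8↦6, 9↦2, 10↦0]  zeros at y ∈ {0, 10}
  x = 6: [0↦10, 1↦3, 2↦9, 3↦6, 4↦5, 5↦6, 6↦9, 7↦3, 8↦10, 9↦8, 10↦8]  zeros at y ∈ ∅
  x = 7: [0↦7, 1↦2, 2↦10, 3↦9, 4↦10, 5↦2, 6↦7, 7↦3, 8↦1, 9↦1, 10↦3]  zeros at y ∈ ∅
  x = 8: [0↦2, 1↦10, 2↦9, 3↦10, 4↦2, 5↦7, 6↦3, 7↦1, 8↦1, 9↦3, 10↦7]  zeros at y ∈ ∅
  x = 9: [0↦6, 1↦5, 2↦6, 3↦9, 4↦3, 5↦10, 6↦8, 7↦8, 8↦10, 9↦3, 10↦9]  zeros at y ∈ ∅
  x = 10: [0↦8, 1↦9, 2↦1, 3↦6, 4↦2, 5↦0, 6↦0, 7↦2, 8↦6, 9↦1, 10↦9]  zeros at y ∈ {5, 6}
Collecting zeros: affine points = {(0, 1), (0, 8), (1, 1), (1, 6), (3, 4), (3, 10), (4, 4), (4, 8), (5, 0), (5, 10), (10, 5), (10, 6)}.
Total count |C(F_11)_aff| = 12.


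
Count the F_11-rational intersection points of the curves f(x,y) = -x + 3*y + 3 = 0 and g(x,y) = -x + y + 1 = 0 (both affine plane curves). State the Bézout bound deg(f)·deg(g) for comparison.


Common zeros: {(0, 10)}; count = 1; Bézout bound = 1.

deg(f) = 1, deg(g) = 1, so Bézout bound = 1.
Scan x ∈ F_11. For each x, list the y ∈ F_11 with f(x, y) ≡ 0 and those with g(x, y) ≡ 0 (mod 11); the common zeros in that column are the intersection.
  x = 0: f ≡ 0 at y ∈ {10}; g ≡ 0 at y ∈ {10}; common: {10}.
  x = 1: f ≡ 0 at y ∈ {3}; g ≡ 0 at y ∈ {0}; common: ∅.
  x = 2: f ≡ 0 at y ∈ {7}; g ≡ 0 at y ∈ {1}; common: ∅.
  x = 3: f ≡ 0 at y ∈ {0}; g ≡ 0 at y ∈ {2}; common: ∅.
  x = 4: f ≡ 0 at y ∈ {4}; g ≡ 0 at y ∈ {3}; common: ∅.
  x = 5: f ≡ 0 at y ∈ {8}; g ≡ 0 at y ∈ {4}; common: ∅.
  x = 6: f ≡ 0 at y ∈ {1}; g ≡ 0 at y ∈ {5}; common: ∅.
  x = 7: f ≡ 0 at y ∈ {5}; g ≡ 0 at y ∈ {6}; common: ∅.
  x = 8: f ≡ 0 at y ∈ {9}; g ≡ 0 at y ∈ {7}; common: ∅.
  x = 9: f ≡ 0 at y ∈ {2}; g ≡ 0 at y ∈ {8}; common: ∅.
  x = 10: f ≡ 0 at y ∈ {6}; g ≡ 0 at y ∈ {9}; common: ∅.
Collecting: common zeros = {(0, 10)}, so the count is 1.
Comparison with the Bézout bound: 1 ≤ 1 = deg(f)·deg(g), as expected for curves with no common component (the bound is attained).


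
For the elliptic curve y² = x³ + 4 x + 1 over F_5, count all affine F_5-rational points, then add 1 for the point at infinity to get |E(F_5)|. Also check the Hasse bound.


Affine points = {(0, 1), (0, 4), (1, 1), (1, 4), (3, 0), (4, 1), (4, 4)}; affine count = 7; |E(F_5)| = 8.

Discriminant check: Δ ∝ 4a³ + 27b² = 4·4³ + 27·1² = 4·64 + 27·1 ≡ 3 (mod 5). Nonzero ⇒ E is nonsingular.
For each x ∈ F_5, compute rhs = x³ + 4·x + 1 mod 5, then count y ∈ F_5 with y² ≡ rhs.
  x = 0: rhs = 1, matching y values: 1, 4 (2 points).
  x = 1: rhs = 1, matching y values: 1, 4 (2 points).
  x = 2: rhs = 2, matching y values: none (0 points).
  x = 3: rhs = 0, matching y values: 0 (1 points).
  x = 4: rhs = 1, matching y values: 1, 4 (2 points).
Total affine count: 7.
Full point count |E(F_5)| = 7 + 1 = 8.
Hasse bound: |8 − (5+1)| = |2| = 2 ≤ 2√5 ≈ 4.4721 ✓.


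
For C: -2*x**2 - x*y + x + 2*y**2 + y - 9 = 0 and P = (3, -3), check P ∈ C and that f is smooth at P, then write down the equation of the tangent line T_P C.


Tangent line at P: -8*x - 14*y - 18 = 0.

Step 1: f(3, -3) = 0, so P lies on C.
Step 2: partial derivatives
  f_x(x, y) = -4*x - y + 1, f_y(x, y) = -x + 4*y + 1.
  f_x(P) = -8, f_y(P) = -14 (gradient nonzero, so P is smooth).
Step 3: tangent line at P: -8·(x − 3) + -14·(y − -3) = 0.
Expanding: -8*x - 14*y - 18 = 0.


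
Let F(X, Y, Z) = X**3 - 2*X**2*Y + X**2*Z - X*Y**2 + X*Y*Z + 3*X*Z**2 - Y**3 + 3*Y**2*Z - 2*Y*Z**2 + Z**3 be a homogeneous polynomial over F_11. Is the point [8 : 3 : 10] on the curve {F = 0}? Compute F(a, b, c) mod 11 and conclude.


F(8,3,10) ≡ 8 (mod 11); P is NOT on the curve.

Evaluate F(8, 3, 10) term-by-term (mod 11).
  X**3 ↦ 1·512·1·1 = 512
  -2*X**2*Y ↦ -2·64·3·1 = -384
  X**2*Z ↦ 1·64·1·10 = 640
  -X*Y**2 ↦ -1·8·9·1 = -72
  X*Y*Z ↦ 1·8·3·10 = 240
  3*X*Z**2 ↦ 3·8·1·100 = 2400
  -Y**3 ↦ -1·1·27·1 = -27
  3*Y**2*Z ↦ 3·1·9·10 = 270
  -2*Y*Z**2 ↦ -2·1·3·100 = -600
  Z**3 ↦ 1·1·1·1000 = 1000
Sum: F(8, 3, 10) = (512) + (-384) + (640) + (-72) + (240) + (2400) + (-27) + (270) + (-600) + (1000) = 3979.
Reducing mod 11: 3979 ≡ 8 (mod 11).
Since F(a, b, c) ≡ 8 ≠ 0 (mod 11), P does NOT lie on the curve.


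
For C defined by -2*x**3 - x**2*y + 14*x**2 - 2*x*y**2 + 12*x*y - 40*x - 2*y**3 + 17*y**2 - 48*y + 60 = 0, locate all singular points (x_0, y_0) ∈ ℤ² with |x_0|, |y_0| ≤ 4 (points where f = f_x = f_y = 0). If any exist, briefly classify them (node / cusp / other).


Singular points: {(2, 2)}; classification: cusp.

Compute partial derivatives:
  f_x = -6*x**2 - 2*x*y + 28*x - 2*y**2 + 12*y - 40.
  f_y = -x**2 - 4*x*y + 12*x - 6*y**2 + 34*y - 48.
Scan x_0 ∈ {−4, ..., 4}. For each x_0, f_y(x_0, y) is a polynomial in y; find its integer roots y ∈ {−4, ..., 4}, then test f_x and f at those candidates.
  x = -4: f_y(-4, y) = -6*y**2 + 50*y - 112; no integer root y with |y| ≤ 4.
  x = -3: f_y(-3, y) = -6*y**2 + 46*y - 93; no integer root y with |y| ≤ 4.
  x = -2: f_y(-2, y) = -6*y**2 + 42*y - 76; no integer root y with |y| ≤ 4.
  x = -1: f_y(-1, y) = -6*y**2 + 38*y - 61; no integer root y with |y| ≤ 4.
  x = 0: f_y(0, y) = -6*y**2 + 34*y - 48; vanishes at y ∈ {3}. (0, 3): f_x = -22 ≠ 0.
  x = 1: f_y(1, y) = -6*y**2 + 30*y - 37; no integer root y with |y| ≤ 4.
  x = 2: f_y(2, y) = -6*y**2 + 26*y - 28; vanishes at y ∈ {2}. (2, 2): f_x = 0, f = 0 — SINGULAR.
  x = 3: f_y(3, y) = -6*y**2 + 22*y - 21; no integer root y with |y| ≤ 4.
  x = 4: f_y(4, y) = -6*y**2 + 18*y - 16; no integer root y with |y| ≤ 4.
Only singular point on the grid: (2, 2).
Classify: substitute x = 2 + u, y = 2 + v and expand: f = -2*u**3 - u**2*v - 2*u*v**2 - 2*v**3 + v**2.
No constant or linear terms (consistent with a singular point). Quadratic part: v**2. Cubic part: -2*u**3 - u**2*v - 2*u*v**2 - 2*v**3.
The quadratic part v**2 is a perfect square, so there is a single (double) tangent line v = 0, i.e. y = 2. Restricting the cubic part to that line (v = 0) leaves -2*u**3 ≠ 0, so f is not divisible by v and the branch is v² ≈ 2*u**3 to lowest order — this is a cusp.
Classification: cusp.


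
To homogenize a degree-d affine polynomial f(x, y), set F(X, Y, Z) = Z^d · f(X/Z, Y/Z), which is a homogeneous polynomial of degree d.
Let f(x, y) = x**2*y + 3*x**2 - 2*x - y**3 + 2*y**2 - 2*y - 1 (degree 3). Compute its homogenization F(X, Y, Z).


F(X, Y, Z) = X**2*Y + 3*X**2*Z - 2*X*Z**2 - Y**3 + 2*Y**2*Z - 2*Y*Z**2 - Z**3

deg(f) = 3.
Substitute x = X/Z, y = Y/Z into f, then multiply by Z^3.
  monomial 1·x^2·y^1 ↦ 1·X^2·Y^1·Z^0.
  monomial 3·x^2·y^0 ↦ 3·X^2·Y^0·Z^1.
  monomial -2·x^1·y^0 ↦ -2·X^1·Y^0·Z^2.
  monomial -1·x^0·y^3 ↦ -1·X^0·Y^3·Z^0.
  monomial 2·x^0·y^2 ↦ 2·X^0·Y^2·Z^1.
  monomial -2·x^0·y^1 ↦ -2·X^0·Y^1·Z^2.
  monomial -1·x^0·y^0 ↦ -1·X^0·Y^0·Z^3.
Collecting: F(X, Y, Z) = X**2*Y + 3*X**2*Z - 2*X*Z**2 - Y**3 + 2*Y**2*Z - 2*Y*Z**2 - Z**3.


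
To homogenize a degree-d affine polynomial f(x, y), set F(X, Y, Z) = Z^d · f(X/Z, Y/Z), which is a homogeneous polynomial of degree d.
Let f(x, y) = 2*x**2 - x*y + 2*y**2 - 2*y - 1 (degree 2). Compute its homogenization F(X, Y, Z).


F(X, Y, Z) = 2*X**2 - X*Y + 2*Y**2 - 2*Y*Z - Z**2

deg(f) = 2.
Substitute x = X/Z, y = Y/Z into f, then multiply by Z^2.
  monomial 2·x^2·y^0 ↦ 2·X^2·Y^0·Z^0.
  monomial -1·x^1·y^1 ↦ -1·X^1·Y^1·Z^0.
  monomial 2·x^0·y^2 ↦ 2·X^0·Y^2·Z^0.
  monomial -2·x^0·y^1 ↦ -2·X^0·Y^1·Z^1.
  monomial -1·x^0·y^0 ↦ -1·X^0·Y^0·Z^2.
Collecting: F(X, Y, Z) = 2*X**2 - X*Y + 2*Y**2 - 2*Y*Z - Z**2.


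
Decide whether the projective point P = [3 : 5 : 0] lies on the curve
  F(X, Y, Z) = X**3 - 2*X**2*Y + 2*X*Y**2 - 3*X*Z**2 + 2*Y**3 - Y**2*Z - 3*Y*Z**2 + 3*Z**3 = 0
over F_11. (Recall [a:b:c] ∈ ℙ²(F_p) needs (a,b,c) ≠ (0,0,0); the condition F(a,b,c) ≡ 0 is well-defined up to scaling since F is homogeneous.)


F(3,5,0) ≡ 7 (mod 11); P is NOT on the curve.

Evaluate F(3, 5, 0) term-by-term (mod 11).
  X**3 ↦ 1·27·1·1 = 27
  -2*X**2*Y ↦ -2·9·5·1 = -90
  2*X*Y**2 ↦ 2·3·25·1 = 150
  -3*X*Z**2 ↦ -3·3·1·0 = 0
  2*Y**3 ↦ 2·1·125·1 = 250
  -Y**2*Z ↦ -1·1·25·0 = 0
  -3*Y*Z**2 ↦ -3·1·5·0 = 0
  3*Z**3 ↦ 3·1·1·0 = 0
Sum: F(3, 5, 0) = (27) + (-90) + (150) + (0) + (250) + (0) + (0) + (0) = 337.
Reducing mod 11: 337 ≡ 7 (mod 11).
Since F(a, b, c) ≡ 7 ≠ 0 (mod 11), P does NOT lie on the curve.


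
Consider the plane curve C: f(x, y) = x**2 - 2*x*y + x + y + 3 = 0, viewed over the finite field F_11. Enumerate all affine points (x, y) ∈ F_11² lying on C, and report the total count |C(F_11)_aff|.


Affine F_11-points: {(0, 8), (1, 5), (2, 3), (3, 3), (4, 8), (5, 0), (7, 2), (8, 5), (9, 10), (10, 10)}; count = 10.

For each of the 121 pairs (x, y) ∈ F_11², evaluate f(x, y) mod 11. Record the zeros.
  x = 0: [0↦3, 1↦4, 2↦5, 3↦6, 4↦7, 5↦8, 6↦9, 7↦10, 8↦0, 9↦1, 10↦2]  zeros at y ∈ {8}
  x = 1: [0↦5, 1↦4, 2↦3, 3↦2, 4↦1, 5↦0, 6↦10, 7↦9, 8↦8, 9↦7, 10↦6]  zeros at y ∈ {5}
  x = 2: [0↦9, 1↦6, 2↦3, 3↦0, 4↦8, 5↦5, 6↦2, 7↦10, 8↦7, 9↦4, 10↦1]  zeros at y ∈ {3}
  x = 3: [0↦4, 1↦10, 2↦5, 3↦0, 4↦6, 5↦1, 6↦7, 7↦2, 8↦8, 9↦3, 10↦9]  zeros at y ∈ {3}
  x = 4: [0↦1, 1↦5, 2↦9, 3↦2, 4↦6, 5↦10, 6↦3, 7↦7, 8↦0, 9↦4, 10↦8]  zeros at y ∈ {8}
  x = 5: [0↦0, 1↦2, 2↦4, 3↦6, 4↦8, 5↦10, 6↦1, 7↦3, 8↦5, 9↦7, 10↦9]  zeros at y ∈ {0}
  x = 6: [0↦1, 1↦1, 2↦1, 3↦1, 4↦1, 5↦1, 6↦1, 7↦1, 8↦1, 9↦1, 10↦1]  zeros at y ∈ ∅
  x = 7: [0↦4, 1↦2, 2↦0, 3↦9, 4↦7, 5↦5, 6↦3, 7↦1, 8↦10, 9↦8, 10↦6]  zeros at y ∈ {2}
  x = 8: [0↦9, 1↦5, 2↦1, 3↦8, 4↦4, 5↦0, 6↦7, 7↦3, 8↦10, 9↦6, 10↦2]  zeros at y ∈ {5}
  x = 9: [0↦5, 1↦10, 2↦4, 3↦9, 4↦3, 5↦8, 6↦2, 7↦7, 8↦1, 9↦6, 10↦0]  zeros at y ∈ {10}
  x = 10: [0↦3, 1↦6, 2↦9, 3↦1, 4↦4, 5↦7, 6↦10, 7↦2, 8↦5, 9↦8, 10↦0]  zeros at y ∈ {10}
Collecting zeros: affine points = {(0, 8), (1, 5), (2, 3), (3, 3), (4, 8), (5, 0), (7, 2), (8, 5), (9, 10), (10, 10)}.
Total count |C(F_11)_aff| = 10.


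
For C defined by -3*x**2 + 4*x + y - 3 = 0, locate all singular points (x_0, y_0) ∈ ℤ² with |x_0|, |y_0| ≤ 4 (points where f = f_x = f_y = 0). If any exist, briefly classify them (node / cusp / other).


No singular points in the scanned grid; C is smooth there.

Compute partial derivatives:
  f_x = 4 - 6*x.
  f_y = 1.
f_y = 1 is a nonzero constant, so f_y never vanishes: no point (x, y) can satisfy f = f_x = f_y = 0. In particular no (x, y) ∈ {−4, ..., 4}² is singular; the curve is smooth.


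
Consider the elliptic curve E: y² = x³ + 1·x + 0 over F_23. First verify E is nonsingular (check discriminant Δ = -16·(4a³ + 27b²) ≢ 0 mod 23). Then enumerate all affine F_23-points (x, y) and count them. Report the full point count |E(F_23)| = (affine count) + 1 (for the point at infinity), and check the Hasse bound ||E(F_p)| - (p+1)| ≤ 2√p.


Affine points = {(0, 0), (1, 5), (1, 18), (9, 5), (9, 18), (11, 10), (11, 13), (13, 5), (13, 18), (15, 3), (15, 20), (16, 8), (16, 15), (17, 10), (17, 13), (18, 10), (18, 13), (19, 1), (19, 22), (20, 4), (20, 19), (21, 6), (21, 17)}; affine count = 23; |E(F_23)| = 24.

Discriminant check: Δ ∝ 4a³ + 27b² = 4·1³ + 27·0² = 4·1 + 27·0 ≡ 4 (mod 23). Nonzero ⇒ E is nonsingular.
For each x ∈ F_23, compute rhs = x³ + 1·x + 0 mod 23, then count y ∈ F_23 with y² ≡ rhs.
  x = 0: rhs = 0, matching y values: 0 (1 points).
  x = 1: rhs = 2, matching y values: 5, 18 (2 points).
  x = 2: rhs = 10, matching y values: none (0 points).
  x = 3: rhs = 7, matching y values: none (0 points).
  x = 4: rhs = 22, matching y values: none (0 points).
  x = 5: rhs = 15, matching y values: none (0 points).
  x = 6: rhs = 15, matching y values: none (0 points).
  x = 7: rhs = 5, matching y values: none (0 points).
  x = 8: rhs = 14, matching y values: none (0 points).
  x = 9: rhs = 2, matching y values: 5, 18 (2 points).
  x = 10: rhs = 21, matching y values: none (0 points).
  x = 11: rhs = 8, matching y values: 10, 13 (2 points).
  x = 12: rhs = 15, matching y values: none (0 points).
  x = 13: rhs = 2, matching y values: 5, 18 (2 points).
  x = 14: rhs = 21, matching y values: none (0 points).
  x = 15: rhs = 9, matching y values: 3, 20 (2 points).
  x = 16: rhs = 18, matching y values: 8, 15 (2 points).
  x = 17: rhs = 8, matching y values: 10, 13 (2 points).
  x = 18: rhs = 8, matching y values: 10, 13 (2 points).
  x = 19: rhs = 1, matching y values: 1, 22 (2 points).
  x = 20: rhs = 16, matching y values: 4, 19 (2 points).
  x = 21: rhs = 13, matching y values: 6, 17 (2 points).
  x = 22: rhs = 21, matching y values: none (0 points).
Total affine count: 23.
Full point count |E(F_23)| = 23 + 1 = 24.
Hasse bound: |24 − (23+1)| = |0| = 0 ≤ 2√23 ≈ 9.5917 ✓.


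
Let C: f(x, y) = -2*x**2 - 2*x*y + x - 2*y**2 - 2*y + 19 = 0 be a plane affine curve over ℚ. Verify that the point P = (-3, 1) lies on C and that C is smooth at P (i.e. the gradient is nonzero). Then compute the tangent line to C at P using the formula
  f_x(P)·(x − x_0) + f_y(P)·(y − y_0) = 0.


Tangent line at P: 11*x + 33 = 0.

Step 1: f(-3, 1) = 0, so P lies on C.
Step 2: partial derivatives
  f_x(x, y) = -4*x - 2*y + 1, f_y(x, y) = -2*x - 4*y - 2.
  f_x(P) = 11, f_y(P) = 0 (gradient nonzero, so P is smooth).
Step 3: tangent line at P: 11·(x − -3) + 0·(y − 1) = 0.
Expanding: 11*x + 33 = 0.


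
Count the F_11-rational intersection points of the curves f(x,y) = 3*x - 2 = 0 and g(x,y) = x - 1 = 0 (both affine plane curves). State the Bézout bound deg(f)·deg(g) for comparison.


Common zeros: ∅; count = 0; Bézout bound = 1.

deg(f) = 1, deg(g) = 1, so Bézout bound = 1.
Scan x ∈ F_11. For each x, list the y ∈ F_11 with f(x, y) ≡ 0 and those with g(x, y) ≡ 0 (mod 11); the common zeros in that column are the intersection.
  x = 0: f ≡ 0 at y ∈ ∅; g ≡ 0 at y ∈ ∅; common: ∅.
  x = 1: f ≡ 0 at y ∈ ∅; g ≡ 0 at y ∈ {0, 1, 2, 3, 4, 5, 6, 7, 8, 9, 10}; common: ∅.
  x = 2: f ≡ 0 at y ∈ ∅; g ≡ 0 at y ∈ ∅; common: ∅.
  x = 3: f ≡ 0 at y ∈ ∅; g ≡ 0 at y ∈ ∅; common: ∅.
  x = 4: f ≡ 0 at y ∈ ∅; g ≡ 0 at y ∈ ∅; common: ∅.
  x = 5: f ≡ 0 at y ∈ ∅; g ≡ 0 at y ∈ ∅; common: ∅.
  x = 6: f ≡ 0 at y ∈ ∅; g ≡ 0 at y ∈ ∅; common: ∅.
  x = 7: f ≡ 0 at y ∈ ∅; g ≡ 0 at y ∈ ∅; common: ∅.
  x = 8: f ≡ 0 at y ∈ {0, 1, 2, 3, 4, 5, 6, 7, 8, 9, 10}; g ≡ 0 at y ∈ ∅; common: ∅.
  x = 9: f ≡ 0 at y ∈ ∅; g ≡ 0 at y ∈ ∅; common: ∅.
  x = 10: f ≡ 0 at y ∈ ∅; g ≡ 0 at y ∈ ∅; common: ∅.
Collecting: common zeros = ∅, so the count is 0.
Comparison with the Bézout bound: 0 ≤ 1 = deg(f)·deg(g), as expected for curves with no common component (the affine F_11-count falls short of the bound because intersections may lie at infinity, over extension fields, or carry multiplicity).


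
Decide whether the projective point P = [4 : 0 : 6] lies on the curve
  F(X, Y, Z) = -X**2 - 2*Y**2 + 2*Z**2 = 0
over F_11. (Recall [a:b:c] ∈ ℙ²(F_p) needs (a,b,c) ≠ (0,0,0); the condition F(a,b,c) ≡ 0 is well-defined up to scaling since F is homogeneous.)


F(4,0,6) ≡ 1 (mod 11); P is NOT on the curve.

Evaluate F(4, 0, 6) term-by-term (mod 11).
  -X**2 ↦ -1·16·1·1 = -16
  -2*Y**2 ↦ -2·1·0·1 = 0
  2*Z**2 ↦ 2·1·1·36 = 72
Sum: F(4, 0, 6) = (-16) + (0) + (72) = 56.
Reducing mod 11: 56 ≡ 1 (mod 11).
Since F(a, b, c) ≡ 1 ≠ 0 (mod 11), P does NOT lie on the curve.


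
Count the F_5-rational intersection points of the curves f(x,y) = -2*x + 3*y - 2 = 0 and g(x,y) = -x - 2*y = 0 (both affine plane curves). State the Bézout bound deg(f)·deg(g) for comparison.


Common zeros: {(3, 1)}; count = 1; Bézout bound = 1.

deg(f) = 1, deg(g) = 1, so Bézout bound = 1.
Scan x ∈ F_5. For each x, list the y ∈ F_5 with f(x, y) ≡ 0 and those with g(x, y) ≡ 0 (mod 5); the common zeros in that column are the intersection.
  x = 0: f ≡ 0 at y ∈ {4}; g ≡ 0 at y ∈ {0}; common: ∅.
  x = 1: f ≡ 0 at y ∈ {3}; g ≡ 0 at y ∈ {2}; common: ∅.
  x = 2: f ≡ 0 at y ∈ {2}; g ≡ 0 at y ∈ {4}; common: ∅.
  x = 3: f ≡ 0 at y ∈ {1}; g ≡ 0 at y ∈ {1}; common: {1}.
  x = 4: f ≡ 0 at y ∈ {0}; g ≡ 0 at y ∈ {3}; common: ∅.
Collecting: common zeros = {(3, 1)}, so the count is 1.
Comparison with the Bézout bound: 1 ≤ 1 = deg(f)·deg(g), as expected for curves with no common component (the bound is attained).


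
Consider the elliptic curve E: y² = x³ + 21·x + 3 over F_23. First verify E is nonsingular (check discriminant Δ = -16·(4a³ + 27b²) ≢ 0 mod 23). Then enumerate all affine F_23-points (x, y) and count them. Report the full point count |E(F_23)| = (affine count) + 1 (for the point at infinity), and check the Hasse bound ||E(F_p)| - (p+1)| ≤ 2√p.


Affine points = {(0, 7), (0, 16), (1, 5), (1, 18), (3, 1), (3, 22), (4, 6), (4, 17), (5, 7), (5, 16), (6, 0), (8, 4), (8, 19), (9, 1), (9, 22), (11, 1), (11, 22), (13, 9), (13, 14), (15, 6), (15, 17), (17, 11), (17, 12), (18, 7), (18, 16), (19, 4), (19, 19), (22, 2), (22, 21)}; affine count = 29; |E(F_23)| = 30.

Discriminant check: Δ ∝ 4a³ + 27b² = 4·21³ + 27·3² = 4·9261 + 27·9 ≡ 4 (mod 23). Nonzero ⇒ E is nonsingular.
For each x ∈ F_23, compute rhs = x³ + 21·x + 3 mod 23, then count y ∈ F_23 with y² ≡ rhs.
  x = 0: rhs = 3, matching y values: 7, 16 (2 points).
  x = 1: rhs = 2, matching y values: 5, 18 (2 points).
  x = 2: rhs = 7, matching y values: none (0 points).
  x = 3: rhs = 1, matching y values: 1, 22 (2 points).
  x = 4: rhs = 13, matching y values: 6, 17 (2 points).
  x = 5: rhs = 3, matching y values: 7, 16 (2 points).
  x = 6: rhs = 0, matching y values: 0 (1 points).
  x = 7: rhs = 10, matching y values: none (0 points).
  x = 8: rhs = 16, matching y values: 4, 19 (2 points).
  x = 9: rhs = 1, matching y values: 1, 22 (2 points).
  x = 10: rhs = 17, matching y values: none (0 points).
  x = 11: rhs = 1, matching y values: 1, 22 (2 points).
  x = 12: rhs = 5, matching y values: none (0 points).
  x = 13: rhs = 12, matching y values: 9, 14 (2 points).
  x = 14: rhs = 5, matching y values: none (0 points).
  x = 15: rhs = 13, matching y values: 6, 17 (2 points).
  x = 16: rhs = 19, matching y values: none (0 points).
  x = 17: rhs = 6, matching y values: 11, 12 (2 points).
  x = 18: rhs = 3, matching y values: 7, 16 (2 points).
  x = 19: rhs = 16, matching y values: 4, 19 (2 points).
  x = 20: rhs = 5, matching y values: none (0 points).
  x = 21: rhs = 22, matching y values: none (0 points).
  x = 22: rhs = 4, matching y values: 2, 21 (2 points).
Total affine count: 29.
Full point count |E(F_23)| = 29 + 1 = 30.
Hasse bound: |30 − (23+1)| = |6| = 6 ≤ 2√23 ≈ 9.5917 ✓.


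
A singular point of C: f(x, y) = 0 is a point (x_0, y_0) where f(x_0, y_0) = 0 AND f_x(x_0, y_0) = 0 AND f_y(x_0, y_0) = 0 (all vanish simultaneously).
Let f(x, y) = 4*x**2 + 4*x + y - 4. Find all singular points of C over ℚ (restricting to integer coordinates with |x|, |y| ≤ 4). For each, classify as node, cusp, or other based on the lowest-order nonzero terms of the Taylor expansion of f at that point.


No singular points in the scanned grid; C is smooth there.

Compute partial derivatives:
  f_x = 8*x + 4.
  f_y = 1.
f_y = 1 is a nonzero constant, so f_y never vanishes: no point (x, y) can satisfy f = f_x = f_y = 0. In particular no (x, y) ∈ {−4, ..., 4}² is singular; the curve is smooth.


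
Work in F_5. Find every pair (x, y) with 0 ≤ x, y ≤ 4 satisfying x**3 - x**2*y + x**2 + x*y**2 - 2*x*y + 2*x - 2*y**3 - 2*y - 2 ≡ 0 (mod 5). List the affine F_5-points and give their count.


Affine F_5-points: {(1, 2), (1, 4), (3, 0), (4, 3)}; count = 4.

For each of the 25 pairs (x, y) ∈ F_5², evaluate f(x, y) mod 5. Record the zeros.
  x = 0: [0↦3, 1↦4, 2↦3, 3↦3, 4↦2]  zeros at y ∈ ∅
  x = 1: [0↦2, 1↦1, 2↦0, 3↦2, 4↦0]  zeros at y ∈ {2, 4}
  x = 2: [0↦4, 1↦4, 2↦1, 3↦3, 4↦3]  zeros at y ∈ ∅
  x = 3: [0↦0, 1↦4, 2↦2, 3↦2, 4↦2]  zeros at y ∈ {0}
  x = 4: [0↦1, 1↦2, 2↦4, 3↦0, 4↦3]  zeros at y ∈ {3}
Collecting zeros: affine points = {(1, 2), (1, 4), (3, 0), (4, 3)}.
Total count |C(F_5)_aff| = 4.


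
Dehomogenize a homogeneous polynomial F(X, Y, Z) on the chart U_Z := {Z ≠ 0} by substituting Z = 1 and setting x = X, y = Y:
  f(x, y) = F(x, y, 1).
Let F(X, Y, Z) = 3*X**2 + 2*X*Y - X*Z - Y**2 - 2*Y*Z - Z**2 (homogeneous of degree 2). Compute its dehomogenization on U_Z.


f(x, y) = 3*x**2 + 2*x*y - x - y**2 - 2*y - 1

On U_Z we set Z = 1. Each monomial c·X^i·Y^j·Z^k in F becomes c·x^i·y^j·1^k = c·x^i·y^j.
Substituting Z = 1: F(X, Y, 1) = 3*x**2 + 2*x*y - x - y**2 - 2*y - 1.
Note: deg(f) ≤ deg(F) = 2; strict inequality happens when F is divisible by Z (lost terms).


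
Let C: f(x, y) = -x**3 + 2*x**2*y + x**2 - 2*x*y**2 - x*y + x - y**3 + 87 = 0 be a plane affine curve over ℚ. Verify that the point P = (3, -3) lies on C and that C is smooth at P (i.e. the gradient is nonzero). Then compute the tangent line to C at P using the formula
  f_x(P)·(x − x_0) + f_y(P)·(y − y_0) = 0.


Tangent line at P: -71*x + 24*y + 285 = 0.

Step 1: f(3, -3) = 0, so P lies on C.
Step 2: partial derivatives
  f_x(x, y) = -3*x**2 + 4*x*y + 2*x - 2*y**2 - y + 1, f_y(x, y) = 2*x**2 - 4*x*y - x - 3*y**2.
  f_x(P) = -71, f_y(P) = 24 (gradient nonzero, so P is smooth).
Step 3: tangent line at P: -71·(x − 3) + 24·(y − -3) = 0.
Expanding: -71*x + 24*y + 285 = 0.


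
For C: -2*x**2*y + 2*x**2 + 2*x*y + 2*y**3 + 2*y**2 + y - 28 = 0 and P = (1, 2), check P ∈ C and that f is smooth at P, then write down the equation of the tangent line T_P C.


Tangent line at P: 33*y - 66 = 0.

Step 1: f(1, 2) = 0, so P lies on C.
Step 2: partial derivatives
  f_x(x, y) = -4*x*y + 4*x + 2*y, f_y(x, y) = -2*x**2 + 2*x + 6*y**2 + 4*y + 1.
  f_x(P) = 0, f_y(P) = 33 (gradient nonzero, so P is smooth).
Step 3: tangent line at P: 0·(x − 1) + 33·(y − 2) = 0.
Expanding: 33*y - 66 = 0.


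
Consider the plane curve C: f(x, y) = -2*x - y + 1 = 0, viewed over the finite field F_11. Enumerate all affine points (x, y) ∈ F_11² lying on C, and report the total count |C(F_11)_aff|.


Affine F_11-points: {(0, 1), (1, 10), (2, 8), (3, 6), (4, 4), (5, 2), (6, 0), (7, 9), (8, 7), (9, 5), (10, 3)}; count = 11.

For each of the 121 pairs (x, y) ∈ F_11², evaluate f(x, y) mod 11. Record the zeros.
  x = 0: [0↦1, 1↦0, 2↦10, 3↦9, 4↦8, 5↦7, 6↦6, 7↦5, 8↦4, 9↦3, 10↦2]  zeros at y ∈ {1}
  x = 1: [0↦10, 1↦9, 2↦8, 3↦7, 4↦6, 5↦5, 6↦4, 7↦3, 8↦2, 9↦1, 10↦0]  zeros at y ∈ {10}
  x = 2: [0↦8, 1↦7, 2↦6, 3↦5, 4↦4, 5↦3, 6↦2, 7↦1, 8↦0, 9↦10, 10↦9]  zeros at y ∈ {8}
  x = 3: [0↦6, 1↦5, 2↦4, 3↦3, 4↦2, 5↦1, 6↦0, 7↦10, 8↦9, 9↦8, 10↦7]  zeros at y ∈ {6}
  x = 4: [0↦4, 1↦3, 2↦2, 3↦1, 4↦0, 5↦10, 6↦9, 7↦8, 8↦7, 9↦6, 10↦5]  zeros at y ∈ {4}
  x = 5: [0↦2, 1↦1, 2↦0, 3↦10, 4↦9, 5↦8, 6↦7, 7↦6, 8↦5, 9↦4, 10↦3]  zeros at y ∈ {2}
  x = 6: [0↦0, 1↦10, 2↦9, 3↦8, 4↦7, 5↦6, 6↦5, 7↦4, 8↦3, 9↦2, 10↦1]  zeros at y ∈ {0}
  x = 7: [0↦9, 1↦8, 2↦7, 3↦6, 4↦5, 5↦4, 6↦3, 7↦2, 8↦1, 9↦0, 10↦10]  zeros at y ∈ {9}
  x = 8: [0↦7, 1↦6, 2↦5, 3↦4, 4↦3, 5↦2, 6↦1, 7↦0, 8↦10, 9↦9, 10↦8]  zeros at y ∈ {7}
  x = 9: [0↦5, 1↦4, 2↦3, 3↦2, 4↦1, 5↦0, 6↦10, 7↦9, 8↦8, 9↦7, 10↦6]  zeros at y ∈ {5}
  x = 10: [0↦3, 1↦2, 2↦1, 3↦0, 4↦10, 5↦9, 6↦8, 7↦7, 8↦6, 9↦5, 10↦4]  zeros at y ∈ {3}
Collecting zeros: affine points = {(0, 1), (1, 10), (2, 8), (3, 6), (4, 4), (5, 2), (6, 0), (7, 9), (8, 7), (9, 5), (10, 3)}.
Total count |C(F_11)_aff| = 11.


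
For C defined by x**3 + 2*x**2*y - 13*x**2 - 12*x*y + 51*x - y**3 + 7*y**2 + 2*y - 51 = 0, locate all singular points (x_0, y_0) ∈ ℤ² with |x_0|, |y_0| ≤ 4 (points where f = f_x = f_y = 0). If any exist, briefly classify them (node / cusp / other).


Singular points: {(3, 2)}; classification: cusp.

Compute partial derivatives:
  f_x = 3*x**2 + 4*x*y - 26*x - 12*y + 51.
  f_y = 2*x**2 - 12*x - 3*y**2 + 14*y + 2.
Scan x_0 ∈ {−4, ..., 4}. For each x_0, f_y(x_0, y) is a polynomial in y; find its integer roots y ∈ {−4, ..., 4}, then test f_x and f at those candidates.
  x = -4: f_y(-4, y) = -3*y**2 + 14*y + 82; no integer root y with |y| ≤ 4.
  x = -3: f_y(-3, y) = -3*y**2 + 14*y + 56; no integer root y with |y| ≤ 4.
  x = -2: f_y(-2, y) = -3*y**2 + 14*y + 34; no integer root y with |y| ≤ 4.
  x = -1: f_y(-1, y) = -3*y**2 + 14*y + 16; no integer root y with |y| ≤ 4.
  x = 0: f_y(0, y) = -3*y**2 + 14*y + 2; no integer root y with |y| ≤ 4.
  x = 1: f_y(1, y) = -3*y**2 + 14*y - 8; vanishes at y ∈ {4}. (1, 4): f_x = -4 ≠ 0.
  x = 2: f_y(2, y) = -3*y**2 + 14*y - 14; no integer root y with |y| ≤ 4.
  x = 3: f_y(3, y) = -3*y**2 + 14*y - 16; vanishes at y ∈ {2}. (3, 2): f_x = 0, f = 0 — SINGULAR.
  x = 4: f_y(4, y) = -3*y**2 + 14*y - 14; no integer root y with |y| ≤ 4.
Only singular point on the grid: (3, 2).
Classify: substitute x = 3 + u, y = 2 + v and expand: f = u**3 + 2*u**2*v - v**3 + v**2.
No constant or linear terms (consistent with a singular point). Quadratic part: v**2. Cubic part: u**3 + 2*u**2*v - v**3.
The quadratic part v**2 is a perfect square, so there is a single (double) tangent line v = 0, i.e. y = 2. Restricting the cubic part to that line (v = 0) leaves u**3 ≠ 0, so f is not divisible by v and the branch is v² ≈ -u**3 to lowest order — this is a cusp.
Classification: cusp.


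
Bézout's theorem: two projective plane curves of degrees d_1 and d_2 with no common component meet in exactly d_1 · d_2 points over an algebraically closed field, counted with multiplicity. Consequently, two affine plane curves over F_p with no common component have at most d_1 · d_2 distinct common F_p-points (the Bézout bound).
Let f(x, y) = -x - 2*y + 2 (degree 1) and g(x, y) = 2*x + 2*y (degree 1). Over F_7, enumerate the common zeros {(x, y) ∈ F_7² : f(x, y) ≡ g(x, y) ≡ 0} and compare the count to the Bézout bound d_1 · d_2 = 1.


Common zeros: {(5, 2)}; count = 1; Bézout bound = 1.

deg(f) = 1, deg(g) = 1, so Bézout bound = 1.
Scan x ∈ F_7. For each x, list the y ∈ F_7 with f(x, y) ≡ 0 and those with g(x, y) ≡ 0 (mod 7); the common zeros in that column are the intersection.
  x = 0: f ≡ 0 at y ∈ {1}; g ≡ 0 at y ∈ {0}; common: ∅.
  x = 1: f ≡ 0 at y ∈ {4}; g ≡ 0 at y ∈ {6}; common: ∅.
  x = 2: f ≡ 0 at y ∈ {0}; g ≡ 0 at y ∈ {5}; common: ∅.
  x = 3: f ≡ 0 at y ∈ {3}; g ≡ 0 at y ∈ {4}; common: ∅.
  x = 4: f ≡ 0 at y ∈ {6}; g ≡ 0 at y ∈ {3}; common: ∅.
  x = 5: f ≡ 0 at y ∈ {2}; g ≡ 0 at y ∈ {2}; common: {2}.
  x = 6: f ≡ 0 at y ∈ {5}; g ≡ 0 at y ∈ {1}; common: ∅.
Collecting: common zeros = {(5, 2)}, so the count is 1.
Comparison with the Bézout bound: 1 ≤ 1 = deg(f)·deg(g), as expected for curves with no common component (the bound is attained).


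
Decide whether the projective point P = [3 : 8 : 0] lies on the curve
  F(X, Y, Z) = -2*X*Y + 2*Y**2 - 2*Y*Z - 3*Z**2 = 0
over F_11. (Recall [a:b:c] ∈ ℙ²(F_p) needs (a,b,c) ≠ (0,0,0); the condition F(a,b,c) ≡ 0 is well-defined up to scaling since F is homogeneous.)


F(3,8,0) ≡ 3 (mod 11); P is NOT on the curve.

Evaluate F(3, 8, 0) term-by-term (mod 11).
  -2*X*Y ↦ -2·3·8·1 = -48
  2*Y**2 ↦ 2·1·64·1 = 128
  -2*Y*Z ↦ -2·1·8·0 = 0
  -3*Z**2 ↦ -3·1·1·0 = 0
Sum: F(3, 8, 0) = (-48) + (128) + (0) + (0) = 80.
Reducing mod 11: 80 ≡ 3 (mod 11).
Since F(a, b, c) ≡ 3 ≠ 0 (mod 11), P does NOT lie on the curve.


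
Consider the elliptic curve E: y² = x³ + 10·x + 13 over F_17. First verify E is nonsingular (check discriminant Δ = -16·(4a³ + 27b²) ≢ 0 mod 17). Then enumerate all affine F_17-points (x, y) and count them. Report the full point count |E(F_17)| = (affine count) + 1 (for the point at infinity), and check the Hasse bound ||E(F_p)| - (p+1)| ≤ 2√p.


Affine points = {(0, 8), (0, 9), (3, 6), (3, 11), (4, 7), (4, 10), (5, 1), (5, 16), (6, 0), (7, 1), (7, 16), (9, 4), (9, 13), (10, 5), (10, 12), (11, 3), (11, 14), (12, 5), (12, 12), (15, 6), (15, 11), (16, 6), (16, 11)}; affine count = 23; |E(F_17)| = 24.

Discriminant check: Δ ∝ 4a³ + 27b² = 4·10³ + 27·13² = 4·1000 + 27·169 ≡ 12 (mod 17). Nonzero ⇒ E is nonsingular.
For each x ∈ F_17, compute rhs = x³ + 10·x + 13 mod 17, then count y ∈ F_17 with y² ≡ rhs.
  x = 0: rhs = 13, matching y values: 8, 9 (2 points).
  x = 1: rhs = 7, matching y values: none (0 points).
  x = 2: rhs = 7, matching y values: none (0 points).
  x = 3: rhs = 2, matching y values: 6, 11 (2 points).
  x = 4: rhs = 15, matching y values: 7, 10 (2 points).
  x = 5: rhs = 1, matching y values: 1, 16 (2 points).
  x = 6: rhs = 0, matching y values: 0 (1 points).
  x = 7: rhs = 1, matching y values: 1, 16 (2 points).
  x = 8: rhs = 10, matching y values: none (0 points).
  x = 9: rhs = 16, matching y values: 4, 13 (2 points).
  x = 10: rhs = 8, matching y values: 5, 12 (2 points).
  x = 11: rhs = 9, matching y values: 3, 14 (2 points).
  x = 12: rhs = 8, matching y values: 5, 12 (2 points).
  x = 13: rhs = 11, matching y values: none (0 points).
  x = 14: rhs = 7, matching y values: none (0 points).
  x = 15: rhs = 2, matching y values: 6, 11 (2 points).
  x = 16: rhs = 2, matching y values: 6, 11 (2 points).
Total affine count: 23.
Full point count |E(F_17)| = 23 + 1 = 24.
Hasse bound: |24 − (17+1)| = |6| = 6 ≤ 2√17 ≈ 8.2462 ✓.


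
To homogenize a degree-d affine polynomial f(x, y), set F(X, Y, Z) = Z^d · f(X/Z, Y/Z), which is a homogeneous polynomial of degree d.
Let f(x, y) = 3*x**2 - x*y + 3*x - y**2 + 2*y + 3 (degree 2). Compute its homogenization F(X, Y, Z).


F(X, Y, Z) = 3*X**2 - X*Y + 3*X*Z - Y**2 + 2*Y*Z + 3*Z**2

deg(f) = 2.
Substitute x = X/Z, y = Y/Z into f, then multiply by Z^2.
  monomial 3·x^2·y^0 ↦ 3·X^2·Y^0·Z^0.
  monomial -1·x^1·y^1 ↦ -1·X^1·Y^1·Z^0.
  monomial 3·x^1·y^0 ↦ 3·X^1·Y^0·Z^1.
  monomial -1·x^0·y^2 ↦ -1·X^0·Y^2·Z^0.
  monomial 2·x^0·y^1 ↦ 2·X^0·Y^1·Z^1.
  monomial 3·x^0·y^0 ↦ 3·X^0·Y^0·Z^2.
Collecting: F(X, Y, Z) = 3*X**2 - X*Y + 3*X*Z - Y**2 + 2*Y*Z + 3*Z**2.


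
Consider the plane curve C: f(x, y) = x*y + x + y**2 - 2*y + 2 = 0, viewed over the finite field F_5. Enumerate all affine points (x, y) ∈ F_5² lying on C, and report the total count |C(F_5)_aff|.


Affine F_5-points: {(0, 3), (0, 4), (1, 2), (1, 4), (2, 1), (2, 4), (3, 0), (3, 4), (4, 4)}; count = 9.

For each of the 25 pairs (x, y) ∈ F_5², evaluate f(x, y) mod 5. Record the zeros.
  x = 0: [0↦2, 1↦1, 2↦2, 3↦0, 4↦0]  zeros at y ∈ {3, 4}
  x = 1: [0↦3, 1↦3, 2↦0, 3↦4, 4↦0]  zeros at y ∈ {2, 4}
  x = 2: [0↦4, 1↦0, 2↦3, 3↦3, 4↦0]  zeros at y ∈ {1, 4}
  x = 3: [0↦0, 1↦2, 2↦1, 3↦2, 4↦0]  zeros at y ∈ {0, 4}
  x = 4: [0↦1, 1↦4, 2↦4, 3↦1, 4↦0]  zeros at y ∈ {4}
Collecting zeros: affine points = {(0, 3), (0, 4), (1, 2), (1, 4), (2, 1), (2, 4), (3, 0), (3, 4), (4, 4)}.
Total count |C(F_5)_aff| = 9.


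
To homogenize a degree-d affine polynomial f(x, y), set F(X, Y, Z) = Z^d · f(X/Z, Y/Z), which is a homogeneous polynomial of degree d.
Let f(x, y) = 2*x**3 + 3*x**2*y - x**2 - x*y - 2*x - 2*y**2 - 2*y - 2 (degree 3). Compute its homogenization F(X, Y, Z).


F(X, Y, Z) = 2*X**3 + 3*X**2*Y - X**2*Z - X*Y*Z - 2*X*Z**2 - 2*Y**2*Z - 2*Y*Z**2 - 2*Z**3

deg(f) = 3.
Substitute x = X/Z, y = Y/Z into f, then multiply by Z^3.
  monomial 2·x^3·y^0 ↦ 2·X^3·Y^0·Z^0.
  monomial 3·x^2·y^1 ↦ 3·X^2·Y^1·Z^0.
  monomial -1·x^2·y^0 ↦ -1·X^2·Y^0·Z^1.
  monomial -1·x^1·y^1 ↦ -1·X^1·Y^1·Z^1.
  monomial -2·x^1·y^0 ↦ -2·X^1·Y^0·Z^2.
  monomial -2·x^0·y^2 ↦ -2·X^0·Y^2·Z^1.
  monomial -2·x^0·y^1 ↦ -2·X^0·Y^1·Z^2.
  monomial -2·x^0·y^0 ↦ -2·X^0·Y^0·Z^3.
Collecting: F(X, Y, Z) = 2*X**3 + 3*X**2*Y - X**2*Z - X*Y*Z - 2*X*Z**2 - 2*Y**2*Z - 2*Y*Z**2 - 2*Z**3.


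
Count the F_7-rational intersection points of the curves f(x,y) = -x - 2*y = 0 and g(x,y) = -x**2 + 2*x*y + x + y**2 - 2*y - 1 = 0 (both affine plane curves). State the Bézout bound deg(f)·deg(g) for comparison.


Common zeros: {(4, 5)}; count = 1; Bézout bound = 2.

deg(f) = 1, deg(g) = 2, so Bézout bound = 2.
Scan x ∈ F_7. For each x, list the y ∈ F_7 with f(x, y) ≡ 0 and those with g(x, y) ≡ 0 (mod 7); the common zeros in that column are the intersection.
  x = 0: f ≡ 0 at y ∈ {0}; g ≡ 0 at y ∈ {4, 5}; common: ∅.
  x = 1: f ≡ 0 at y ∈ {3}; g ≡ 0 at y ∈ {1, 6}; common: ∅.
  x = 2: f ≡ 0 at y ∈ {6}; g ≡ 0 at y ∈ {1, 4}; common: ∅.
  x = 3: f ≡ 0 at y ∈ {2}; g ≡ 0 at y ∈ {0, 3}; common: ∅.
  x = 4: f ≡ 0 at y ∈ {5}; g ≡ 0 at y ∈ {3, 5}; common: {5}.
  x = 5: f ≡ 0 at y ∈ {1}; g ≡ 0 at y ∈ {0, 6}; common: ∅.
  x = 6: f ≡ 0 at y ∈ {4}; g ≡ 0 at y ∈ {2}; common: ∅.
Collecting: common zeros = {(4, 5)}, so the count is 1.
Comparison with the Bézout bound: 1 ≤ 2 = deg(f)·deg(g), as expected for curves with no common component (the affine F_7-count falls short of the bound because intersections may lie at infinity, over extension fields, or carry multiplicity).


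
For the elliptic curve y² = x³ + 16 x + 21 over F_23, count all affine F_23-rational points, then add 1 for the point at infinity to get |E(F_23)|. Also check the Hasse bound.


Affine points = {(3, 2), (3, 21), (7, 4), (7, 19), (10, 10), (10, 13), (12, 3), (12, 20), (15, 5), (15, 18), (16, 7), (16, 16), (17, 10), (17, 13), (18, 0), (19, 10), (19, 13), (21, 2), (21, 21), (22, 2), (22, 21)}; affine count = 21; |E(F_23)| = 22.

Discriminant check: Δ ∝ 4a³ + 27b² = 4·16³ + 27·21² = 4·4096 + 27·441 ≡ 1 (mod 23). Nonzero ⇒ E is nonsingular.
For each x ∈ F_23, compute rhs = x³ + 16·x + 21 mod 23, then count y ∈ F_23 with y² ≡ rhs.
  x = 0: rhs = 21, matching y values: none (0 points).
  x = 1: rhs = 15, matching y values: none (0 points).
  x = 2: rhs = 15, matching y values: none (0 points).
  x = 3: rhs = 4, matching y values: 2, 21 (2 points).
  x = 4: rhs = 11, matching y values: none (0 points).
  x = 5: rhs = 19, matching y values: none (0 points).
  x = 6: rhs = 11, matching y values: none (0 points).
  x = 7: rhs = 16, matching y values: 4, 19 (2 points).
  x = 8: rhs = 17, matching y values: none (0 points).
  x = 9: rhs = 20, matching y values: none (0 points).
  x = 10: rhs = 8, matching y values: 10, 13 (2 points).
  x = 11: rhs = 10, matching y values: none (0 points).
  x = 12: rhs = 9, matching y values: 3, 20 (2 points).
  x = 13: rhs = 11, matching y values: none (0 points).
  x = 14: rhs = 22, matching y values: none (0 points).
  x = 15: rhs = 2, matching y values: 5, 18 (2 points).
  x = 16: rhs = 3, matching y values: 7, 16 (2 points).
  x = 17: rhs = 8, matching y values: 10, 13 (2 points).
  x = 18: rhs = 0, matching y values: 0 (1 points).
  x = 19: rhs = 8, matching y values: 10, 13 (2 points).
  x = 20: rhs = 15, matching y values: none (0 points).
  x = 21: rhs = 4, matching y values: 2, 21 (2 points).
  x = 22: rhs = 4, matching y values: 2, 21 (2 points).
Total affine count: 21.
Full point count |E(F_23)| = 21 + 1 = 22.
Hasse bound: |22 − (23+1)| = |-2| = 2 ≤ 2√23 ≈ 9.5917 ✓.
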